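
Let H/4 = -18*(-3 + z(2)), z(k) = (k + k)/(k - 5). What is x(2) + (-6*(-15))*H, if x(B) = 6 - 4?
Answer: 28082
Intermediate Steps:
x(B) = 2
z(k) = 2*k/(-5 + k) (z(k) = (2*k)/(-5 + k) = 2*k/(-5 + k))
H = 312 (H = 4*(-18*(-3 + 2*2/(-5 + 2))) = 4*(-18*(-3 + 2*2/(-3))) = 4*(-18*(-3 + 2*2*(-1/3))) = 4*(-18*(-3 - 4/3)) = 4*(-18*(-13)/3) = 4*(-3*(-26)) = 4*78 = 312)
x(2) + (-6*(-15))*H = 2 - 6*(-15)*312 = 2 + 90*312 = 2 + 28080 = 28082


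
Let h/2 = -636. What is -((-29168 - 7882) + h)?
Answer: 38322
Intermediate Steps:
h = -1272 (h = 2*(-636) = -1272)
-((-29168 - 7882) + h) = -((-29168 - 7882) - 1272) = -(-37050 - 1272) = -1*(-38322) = 38322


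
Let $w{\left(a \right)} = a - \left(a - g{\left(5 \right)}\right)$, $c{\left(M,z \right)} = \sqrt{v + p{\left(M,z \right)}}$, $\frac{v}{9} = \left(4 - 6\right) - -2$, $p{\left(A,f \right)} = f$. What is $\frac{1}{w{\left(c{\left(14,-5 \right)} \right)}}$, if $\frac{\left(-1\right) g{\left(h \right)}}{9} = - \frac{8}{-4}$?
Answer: $- \frac{1}{18} \approx -0.055556$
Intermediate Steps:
$g{\left(h \right)} = -18$ ($g{\left(h \right)} = - 9 \left(- \frac{8}{-4}\right) = - 9 \left(\left(-8\right) \left(- \frac{1}{4}\right)\right) = \left(-9\right) 2 = -18$)
$v = 0$ ($v = 9 \left(\left(4 - 6\right) - -2\right) = 9 \left(\left(4 - 6\right) + 2\right) = 9 \left(-2 + 2\right) = 9 \cdot 0 = 0$)
$c{\left(M,z \right)} = \sqrt{z}$ ($c{\left(M,z \right)} = \sqrt{0 + z} = \sqrt{z}$)
$w{\left(a \right)} = -18$ ($w{\left(a \right)} = a - \left(a - -18\right) = a - \left(a + 18\right) = a - \left(18 + a\right) = -18$)
$\frac{1}{w{\left(c{\left(14,-5 \right)} \right)}} = \frac{1}{-18} = - \frac{1}{18}$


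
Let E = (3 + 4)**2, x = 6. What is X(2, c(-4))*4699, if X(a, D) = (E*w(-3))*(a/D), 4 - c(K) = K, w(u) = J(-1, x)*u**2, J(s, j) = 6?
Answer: 6216777/2 ≈ 3.1084e+6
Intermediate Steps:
w(u) = 6*u**2
c(K) = 4 - K
E = 49 (E = 7**2 = 49)
X(a, D) = 2646*a/D (X(a, D) = (49*(6*(-3)**2))*(a/D) = (49*(6*9))*(a/D) = (49*54)*(a/D) = 2646*(a/D) = 2646*a/D)
X(2, c(-4))*4699 = (2646*2/(4 - 1*(-4)))*4699 = (2646*2/(4 + 4))*4699 = (2646*2/8)*4699 = (2646*2*(1/8))*4699 = (1323/2)*4699 = 6216777/2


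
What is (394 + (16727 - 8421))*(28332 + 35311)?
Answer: 553694100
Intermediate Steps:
(394 + (16727 - 8421))*(28332 + 35311) = (394 + 8306)*63643 = 8700*63643 = 553694100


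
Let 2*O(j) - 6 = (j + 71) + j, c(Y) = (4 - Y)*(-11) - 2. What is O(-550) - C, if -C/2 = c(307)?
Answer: 12301/2 ≈ 6150.5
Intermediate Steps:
c(Y) = -46 + 11*Y (c(Y) = (-44 + 11*Y) - 2 = -46 + 11*Y)
O(j) = 77/2 + j (O(j) = 3 + ((j + 71) + j)/2 = 3 + ((71 + j) + j)/2 = 3 + (71 + 2*j)/2 = 3 + (71/2 + j) = 77/2 + j)
C = -6662 (C = -2*(-46 + 11*307) = -2*(-46 + 3377) = -2*3331 = -6662)
O(-550) - C = (77/2 - 550) - 1*(-6662) = -1023/2 + 6662 = 12301/2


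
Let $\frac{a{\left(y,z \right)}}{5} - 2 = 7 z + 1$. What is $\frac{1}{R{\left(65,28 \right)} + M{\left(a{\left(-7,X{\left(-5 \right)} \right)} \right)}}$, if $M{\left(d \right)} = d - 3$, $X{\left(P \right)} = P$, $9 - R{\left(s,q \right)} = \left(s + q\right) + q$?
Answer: $- \frac{1}{275} \approx -0.0036364$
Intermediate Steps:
$R{\left(s,q \right)} = 9 - s - 2 q$ ($R{\left(s,q \right)} = 9 - \left(\left(s + q\right) + q\right) = 9 - \left(\left(q + s\right) + q\right) = 9 - \left(s + 2 q\right) = 9 - s - 2 q$)
$a{\left(y,z \right)} = 15 + 35 z$ ($a{\left(y,z \right)} = 10 + 5 \left(7 z + 1\right) = 10 + 5 \left(1 + 7 z\right) = 10 + \left(5 + 35 z\right) = 15 + 35 z$)
$M{\left(d \right)} = -3 + d$
$\frac{1}{R{\left(65,28 \right)} + M{\left(a{\left(-7,X{\left(-5 \right)} \right)} \right)}} = \frac{1}{\left(9 - 65 - 56\right) + \left(-3 + \left(15 + 35 \left(-5\right)\right)\right)} = \frac{1}{\left(9 - 65 - 56\right) + \left(-3 + \left(15 - 175\right)\right)} = \frac{1}{-112 - 163} = \frac{1}{-275} = - \frac{1}{275}$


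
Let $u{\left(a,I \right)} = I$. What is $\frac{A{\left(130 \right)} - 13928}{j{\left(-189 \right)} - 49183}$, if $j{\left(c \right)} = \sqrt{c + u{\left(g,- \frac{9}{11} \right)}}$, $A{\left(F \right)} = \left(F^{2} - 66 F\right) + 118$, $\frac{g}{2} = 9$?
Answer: $\frac{2970161370}{26608644467} + \frac{32940 i \sqrt{638}}{26608644467} \approx 0.11162 + 3.1269 \cdot 10^{-5} i$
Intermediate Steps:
$g = 18$ ($g = 2 \cdot 9 = 18$)
$A{\left(F \right)} = 118 + F^{2} - 66 F$
$j{\left(c \right)} = \sqrt{- \frac{9}{11} + c}$ ($j{\left(c \right)} = \sqrt{c - \frac{9}{11}} = \sqrt{- \frac{9}{11} + c}$)
$\frac{A{\left(130 \right)} - 13928}{j{\left(-189 \right)} - 49183} = \frac{\left(118 + 130^{2} - 8580\right) - 13928}{\frac{\sqrt{-99 + 121 \left(-189\right)}}{11} - 49183} = \frac{\left(118 + 16900 - 8580\right) - 13928}{\frac{\sqrt{-99 - 22869}}{11} - 49183} = \frac{8438 - 13928}{\frac{\sqrt{-22968}}{11} - 49183} = - \frac{5490}{\frac{6 i \sqrt{638}}{11} - 49183} = - \frac{5490}{-49183 + \frac{6 i \sqrt{638}}{11}}$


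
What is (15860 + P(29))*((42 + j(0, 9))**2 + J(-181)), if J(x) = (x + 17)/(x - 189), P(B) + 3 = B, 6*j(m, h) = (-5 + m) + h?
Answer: 48162825308/1665 ≈ 2.8927e+7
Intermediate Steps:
j(m, h) = -5/6 + h/6 + m/6 (j(m, h) = ((-5 + m) + h)/6 = (-5 + h + m)/6 = -5/6 + h/6 + m/6)
P(B) = -3 + B
J(x) = (17 + x)/(-189 + x)
(15860 + P(29))*((42 + j(0, 9))**2 + J(-181)) = (15860 + (-3 + 29))*((42 + (-5/6 + (1/6)*9 + (1/6)*0))**2 + (17 - 181)/(-189 - 181)) = (15860 + 26)*((42 + (-5/6 + 3/2 + 0))**2 - 164/(-370)) = 15886*((42 + 2/3)**2 - 1/370*(-164)) = 15886*((128/3)**2 + 82/185) = 15886*(16384/9 + 82/185) = 15886*(3031778/1665) = 48162825308/1665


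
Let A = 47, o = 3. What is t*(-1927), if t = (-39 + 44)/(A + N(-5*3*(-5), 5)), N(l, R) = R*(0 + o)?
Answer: -9635/62 ≈ -155.40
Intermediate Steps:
N(l, R) = 3*R (N(l, R) = R*(0 + 3) = R*3 = 3*R)
t = 5/62 (t = (-39 + 44)/(47 + 3*5) = 5/(47 + 15) = 5/62 ≈ 0.080645)
t*(-1927) = (5/62)*(-1927) = -9635/62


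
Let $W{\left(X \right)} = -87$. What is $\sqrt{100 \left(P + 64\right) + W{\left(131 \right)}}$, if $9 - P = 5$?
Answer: $7 \sqrt{137} \approx 81.933$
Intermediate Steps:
$P = 4$ ($P = 9 - 5 = 4$)
$\sqrt{100 \left(P + 64\right) + W{\left(131 \right)}} = \sqrt{100 \left(4 + 64\right) - 87} = \sqrt{100 \cdot 68 - 87} = \sqrt{6800 - 87} = \sqrt{6713} = 7 \sqrt{137}$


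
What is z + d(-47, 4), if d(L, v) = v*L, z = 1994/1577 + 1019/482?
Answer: -140333361/760114 ≈ -184.62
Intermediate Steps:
z = 2568071/760114 (z = 1994*(1/1577) + 1019*(1/482) = 1994/1577 + 1019/482 = 2568071/760114 ≈ 3.3785)
d(L, v) = L*v
z + d(-47, 4) = 2568071/760114 - 47*4 = 2568071/760114 - 188 = -140333361/760114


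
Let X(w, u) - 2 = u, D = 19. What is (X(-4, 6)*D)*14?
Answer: 2128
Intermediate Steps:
X(w, u) = 2 + u
(X(-4, 6)*D)*14 = ((2 + 6)*19)*14 = (8*19)*14 = 152*14 = 2128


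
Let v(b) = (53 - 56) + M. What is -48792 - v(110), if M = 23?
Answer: -48812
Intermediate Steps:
v(b) = 20 (v(b) = (53 - 56) + 23 = -3 + 23 = 20)
-48792 - v(110) = -48792 - 1*20 = -48792 - 20 = -48812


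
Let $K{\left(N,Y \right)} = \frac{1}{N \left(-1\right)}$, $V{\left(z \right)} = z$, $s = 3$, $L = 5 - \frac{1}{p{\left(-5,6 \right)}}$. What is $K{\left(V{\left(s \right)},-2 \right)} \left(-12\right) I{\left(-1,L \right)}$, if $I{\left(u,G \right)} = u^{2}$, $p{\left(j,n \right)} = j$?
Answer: $4$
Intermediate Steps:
$L = \frac{26}{5}$ ($L = 5 - \frac{1}{-5} = 5 - - \frac{1}{5} = 5 + \frac{1}{5} = \frac{26}{5} \approx 5.2$)
$K{\left(N,Y \right)} = - \frac{1}{N}$ ($K{\left(N,Y \right)} = \frac{1}{\left(-1\right) N} = - \frac{1}{N}$)
$K{\left(V{\left(s \right)},-2 \right)} \left(-12\right) I{\left(-1,L \right)} = - \frac{1}{3} \left(-12\right) \left(-1\right)^{2} = \left(-1\right) \frac{1}{3} \left(-12\right) 1 = \left(- \frac{1}{3}\right) \left(-12\right) 1 = 4 \cdot 1 = 4$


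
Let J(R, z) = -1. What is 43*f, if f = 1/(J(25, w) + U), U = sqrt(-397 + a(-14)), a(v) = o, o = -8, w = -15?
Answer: -43/406 - 387*I*sqrt(5)/406 ≈ -0.10591 - 2.1314*I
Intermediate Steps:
a(v) = -8
U = 9*I*sqrt(5) (U = sqrt(-397 - 8) = sqrt(-405) = 9*I*sqrt(5) ≈ 20.125*I)
f = 1/(-1 + 9*I*sqrt(5)) ≈ -0.0024631 - 0.049568*I
43*f = 43*(-I/(I + 9*sqrt(5))) = -43*I/(I + 9*sqrt(5))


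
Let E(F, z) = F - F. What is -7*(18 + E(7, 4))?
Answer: -126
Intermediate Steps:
E(F, z) = 0
-7*(18 + E(7, 4)) = -7*(18 + 0) = -7*18 = -126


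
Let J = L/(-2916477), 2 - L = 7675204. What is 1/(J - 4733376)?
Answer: -2916477/13804774561150 ≈ -2.1127e-7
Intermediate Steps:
L = -7675202 (L = 2 - 1*7675204 = 2 - 7675204 = -7675202)
J = 7675202/2916477 (J = -7675202/(-2916477) = -7675202*(-1/2916477) = 7675202/2916477 ≈ 2.6317)
1/(J - 4733376) = 1/(7675202/2916477 - 4733376) = 1/(-13804774561150/2916477) = -2916477/13804774561150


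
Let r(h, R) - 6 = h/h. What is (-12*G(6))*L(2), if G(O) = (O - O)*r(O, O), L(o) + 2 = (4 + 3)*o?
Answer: 0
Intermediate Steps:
r(h, R) = 7 (r(h, R) = 6 + h/h = 6 + 1 = 7)
L(o) = -2 + 7*o (L(o) = -2 + (4 + 3)*o = -2 + 7*o)
G(O) = 0 (G(O) = (O - O)*7 = 0*7 = 0)
(-12*G(6))*L(2) = (-12*0)*(-2 + 7*2) = 0*(-2 + 14) = 0*12 = 0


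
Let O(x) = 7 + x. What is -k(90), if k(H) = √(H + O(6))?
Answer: -√103 ≈ -10.149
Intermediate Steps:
k(H) = √(13 + H) (k(H) = √(H + (7 + 6)) = √(H + 13) = √(13 + H))
-k(90) = -√(13 + 90) = -√103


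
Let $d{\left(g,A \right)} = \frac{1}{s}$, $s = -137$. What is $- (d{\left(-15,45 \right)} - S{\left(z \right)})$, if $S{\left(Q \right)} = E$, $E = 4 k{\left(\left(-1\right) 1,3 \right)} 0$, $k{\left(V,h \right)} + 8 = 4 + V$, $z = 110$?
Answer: $\frac{1}{137} \approx 0.0072993$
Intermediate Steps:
$d{\left(g,A \right)} = - \frac{1}{137}$ ($d{\left(g,A \right)} = \frac{1}{-137} = - \frac{1}{137}$)
$k{\left(V,h \right)} = -4 + V$ ($k{\left(V,h \right)} = -8 + \left(4 + V\right) = -4 + V$)
$E = 0$ ($E = 4 \left(-4 - 1\right) 0 = 4 \left(-5\right) 0 = \left(-20\right) 0 = 0$)
$S{\left(Q \right)} = 0$
$- (d{\left(-15,45 \right)} - S{\left(z \right)}) = - (- \frac{1}{137} - 0) = - (- \frac{1}{137} + 0) = \left(-1\right) \left(- \frac{1}{137}\right) = \frac{1}{137}$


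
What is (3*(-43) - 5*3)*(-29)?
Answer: 4176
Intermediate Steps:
(3*(-43) - 5*3)*(-29) = (-129 - 15)*(-29) = -144*(-29) = 4176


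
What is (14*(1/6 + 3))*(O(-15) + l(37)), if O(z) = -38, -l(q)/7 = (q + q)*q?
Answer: -2554132/3 ≈ -8.5138e+5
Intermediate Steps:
l(q) = -14*q² (l(q) = -7*(q + q)*q = -7*2*q*q = -14*q²)
(14*(1/6 + 3))*(O(-15) + l(37)) = (14*(1/6 + 3))*(-38 - 14*37²) = (14*(⅙ + 3))*(-38 - 14*1369) = (14*(19/6))*(-38 - 19166) = (133/3)*(-19204) = -2554132/3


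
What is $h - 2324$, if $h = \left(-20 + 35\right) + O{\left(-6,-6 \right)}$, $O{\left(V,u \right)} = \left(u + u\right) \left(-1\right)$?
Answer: $-2297$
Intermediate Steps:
$O{\left(V,u \right)} = - 2 u$ ($O{\left(V,u \right)} = 2 u \left(-1\right) = - 2 u$)
$h = 27$ ($h = \left(-20 + 35\right) - -12 = 15 + 12 = 27$)
$h - 2324 = 27 - 2324 = -2297$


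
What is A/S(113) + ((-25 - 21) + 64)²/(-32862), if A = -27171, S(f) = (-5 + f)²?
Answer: -16605047/7098192 ≈ -2.3393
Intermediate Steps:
A/S(113) + ((-25 - 21) + 64)²/(-32862) = -27171/(-5 + 113)² + ((-25 - 21) + 64)²/(-32862) = -27171/(108²) + (-46 + 64)²*(-1/32862) = -27171/11664 + 18²*(-1/32862) = -27171*1/11664 + 324*(-1/32862) = -3019/1296 - 54/5477 = -16605047/7098192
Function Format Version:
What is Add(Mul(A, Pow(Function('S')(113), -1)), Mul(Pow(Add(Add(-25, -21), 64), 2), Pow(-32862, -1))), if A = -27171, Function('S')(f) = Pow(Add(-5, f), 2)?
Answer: Rational(-16605047, 7098192) ≈ -2.3393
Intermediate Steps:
Add(Mul(A, Pow(Function('S')(113), -1)), Mul(Pow(Add(Add(-25, -21), 64), 2), Pow(-32862, -1))) = Add(Mul(-27171, Pow(Pow(Add(-5, 113), 2), -1)), Mul(Pow(Add(Add(-25, -21), 64), 2), Pow(-32862, -1))) = Add(Mul(-27171, Pow(Pow(108, 2), -1)), Mul(Pow(Add(-46, 64), 2), Rational(-1, 32862))) = Add(Mul(-27171, Pow(11664, -1)), Mul(Pow(18, 2), Rational(-1, 32862))) = Add(Mul(-27171, Rational(1, 11664)), Mul(324, Rational(-1, 32862))) = Add(Rational(-3019, 1296), Rational(-54, 5477)) = Rational(-16605047, 7098192)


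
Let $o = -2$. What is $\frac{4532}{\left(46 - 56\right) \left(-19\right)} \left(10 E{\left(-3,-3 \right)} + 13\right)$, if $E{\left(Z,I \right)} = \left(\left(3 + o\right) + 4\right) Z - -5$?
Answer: $- \frac{197142}{95} \approx -2075.2$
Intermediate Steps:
$E{\left(Z,I \right)} = 5 + 5 Z$ ($E{\left(Z,I \right)} = \left(\left(3 - 2\right) + 4\right) Z - -5 = \left(1 + 4\right) Z + 5 = 5 Z + 5 = 5 + 5 Z$)
$\frac{4532}{\left(46 - 56\right) \left(-19\right)} \left(10 E{\left(-3,-3 \right)} + 13\right) = \frac{4532}{\left(46 - 56\right) \left(-19\right)} \left(10 \left(5 + 5 \left(-3\right)\right) + 13\right) = \frac{4532}{\left(-10\right) \left(-19\right)} \left(10 \left(5 - 15\right) + 13\right) = \frac{4532}{190} \left(10 \left(-10\right) + 13\right) = 4532 \cdot \frac{1}{190} \left(-100 + 13\right) = \frac{2266}{95} \left(-87\right) = - \frac{197142}{95}$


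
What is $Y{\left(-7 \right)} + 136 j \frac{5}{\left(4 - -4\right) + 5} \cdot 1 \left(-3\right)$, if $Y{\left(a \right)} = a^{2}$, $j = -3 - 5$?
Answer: $\frac{16957}{13} \approx 1304.4$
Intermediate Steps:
$j = -8$ ($j = -3 - 5 = -8$)
$Y{\left(-7 \right)} + 136 j \frac{5}{\left(4 - -4\right) + 5} \cdot 1 \left(-3\right) = \left(-7\right)^{2} + 136 - 8 \frac{5}{\left(4 - -4\right) + 5} \cdot 1 \left(-3\right) = 49 + 136 - 8 \frac{5}{\left(4 + 4\right) + 5} \cdot 1 \left(-3\right) = 49 + 136 - 8 \frac{5}{8 + 5} \cdot 1 \left(-3\right) = 49 + 136 - 8 \cdot \frac{5}{13} \cdot 1 \left(-3\right) = 49 + 136 \left(-8\right) \frac{5}{13} \left(-3\right) = 49 + 136 \left(\left(- \frac{40}{13}\right) \left(-3\right)\right) = 49 + 136 \cdot \frac{120}{13} = 49 + \frac{16320}{13} = \frac{16957}{13}$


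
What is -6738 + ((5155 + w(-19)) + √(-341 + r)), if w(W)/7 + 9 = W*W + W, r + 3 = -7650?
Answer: 748 + I*√7994 ≈ 748.0 + 89.409*I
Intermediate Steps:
r = -7653 (r = -3 - 7650 = -7653)
w(W) = -63 + 7*W + 7*W² (w(W) = -63 + 7*(W*W + W) = -63 + 7*(W² + W) = -63 + 7*(W + W²) = -63 + (7*W + 7*W²) = -63 + 7*W + 7*W²)
-6738 + ((5155 + w(-19)) + √(-341 + r)) = -6738 + ((5155 + (-63 + 7*(-19) + 7*(-19)²)) + √(-341 - 7653)) = -6738 + ((5155 + (-63 - 133 + 7*361)) + √(-7994)) = -6738 + ((5155 + (-63 - 133 + 2527)) + I*√7994) = -6738 + ((5155 + 2331) + I*√7994) = -6738 + (7486 + I*√7994) = 748 + I*√7994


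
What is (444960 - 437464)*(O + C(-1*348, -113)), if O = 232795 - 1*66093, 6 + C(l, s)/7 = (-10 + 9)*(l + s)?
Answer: 1273472952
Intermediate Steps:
C(l, s) = -42 - 7*l - 7*s (C(l, s) = -42 + 7*((-10 + 9)*(l + s)) = -42 + 7*(-(l + s)) = -42 + 7*(-l - s) = -42 + (-7*l - 7*s) = -42 - 7*l - 7*s)
O = 166702 (O = 232795 - 66093 = 166702)
(444960 - 437464)*(O + C(-1*348, -113)) = (444960 - 437464)*(166702 + (-42 - (-7)*348 - 7*(-113))) = 7496*(166702 + (-42 - 7*(-348) + 791)) = 7496*(166702 + (-42 + 2436 + 791)) = 7496*(166702 + 3185) = 7496*169887 = 1273472952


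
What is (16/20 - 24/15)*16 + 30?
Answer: 86/5 ≈ 17.200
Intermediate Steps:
(16/20 - 24/15)*16 + 30 = (16*(1/20) - 24*1/15)*16 + 30 = (4/5 - 8/5)*16 + 30 = -4/5*16 + 30 = -64/5 + 30 = 86/5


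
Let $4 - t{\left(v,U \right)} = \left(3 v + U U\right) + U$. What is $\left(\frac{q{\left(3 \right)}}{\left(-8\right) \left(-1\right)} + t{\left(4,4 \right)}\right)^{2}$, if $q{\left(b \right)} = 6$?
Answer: $\frac{11881}{16} \approx 742.56$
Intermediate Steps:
$t{\left(v,U \right)} = 4 - U - U^{2} - 3 v$ ($t{\left(v,U \right)} = 4 - \left(\left(3 v + U U\right) + U\right) = 4 - \left(\left(3 v + U^{2}\right) + U\right) = 4 - \left(\left(U^{2} + 3 v\right) + U\right) = 4 - \left(U + U^{2} + 3 v\right) = 4 - U - U^{2} - 3 v$)
$\left(\frac{q{\left(3 \right)}}{\left(-8\right) \left(-1\right)} + t{\left(4,4 \right)}\right)^{2} = \left(\frac{6}{\left(-8\right) \left(-1\right)} - 28\right)^{2} = \left(\frac{6}{8} - 28\right)^{2} = \left(6 \cdot \frac{1}{8} - 28\right)^{2} = \left(\frac{3}{4} - 28\right)^{2} = \left(- \frac{109}{4}\right)^{2} = \frac{11881}{16}$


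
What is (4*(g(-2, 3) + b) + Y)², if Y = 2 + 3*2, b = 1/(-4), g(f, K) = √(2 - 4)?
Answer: 17 + 56*I*√2 ≈ 17.0 + 79.196*I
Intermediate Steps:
g(f, K) = I*√2 (g(f, K) = √(-2) = I*√2)
b = -¼ ≈ -0.25000
Y = 8 (Y = 2 + 6 = 8)
(4*(g(-2, 3) + b) + Y)² = (4*(I*√2 - ¼) + 8)² = (4*(-¼ + I*√2) + 8)² = ((-1 + 4*I*√2) + 8)² = (7 + 4*I*√2)²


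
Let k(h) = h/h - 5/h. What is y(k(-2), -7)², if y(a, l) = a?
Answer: 49/4 ≈ 12.250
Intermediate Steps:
k(h) = 1 - 5/h
y(k(-2), -7)² = ((-5 - 2)/(-2))² = (-½*(-7))² = (7/2)² = 49/4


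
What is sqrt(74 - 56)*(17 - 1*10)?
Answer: 21*sqrt(2) ≈ 29.698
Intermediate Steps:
sqrt(74 - 56)*(17 - 1*10) = sqrt(18)*(17 - 10) = (3*sqrt(2))*7 = 21*sqrt(2)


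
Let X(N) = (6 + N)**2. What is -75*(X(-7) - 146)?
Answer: 10875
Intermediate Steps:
-75*(X(-7) - 146) = -75*((6 - 7)**2 - 146) = -75*((-1)**2 - 146) = -75*(1 - 146) = -75*(-145) = 10875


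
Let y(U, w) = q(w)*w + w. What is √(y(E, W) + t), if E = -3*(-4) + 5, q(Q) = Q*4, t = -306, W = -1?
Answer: I*√303 ≈ 17.407*I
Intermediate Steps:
q(Q) = 4*Q
E = 17 (E = 12 + 5 = 17)
y(U, w) = w + 4*w² (y(U, w) = (4*w)*w + w = 4*w² + w = w + 4*w²)
√(y(E, W) + t) = √(-(1 + 4*(-1)) - 306) = √(-(1 - 4) - 306) = √(-1*(-3) - 306) = √(3 - 306) = √(-303) = I*√303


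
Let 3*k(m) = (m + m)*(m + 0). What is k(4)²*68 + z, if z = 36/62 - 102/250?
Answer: 269830021/34875 ≈ 7737.1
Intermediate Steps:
k(m) = 2*m²/3 (k(m) = ((m + m)*(m + 0))/3 = ((2*m)*m)/3 = (2*m²)/3 = 2*m²/3)
z = 669/3875 (z = 36*(1/62) - 102*1/250 = 18/31 - 51/125 = 669/3875 ≈ 0.17265)
k(4)²*68 + z = ((⅔)*4²)²*68 + 669/3875 = ((⅔)*16)²*68 + 669/3875 = (32/3)²*68 + 669/3875 = (1024/9)*68 + 669/3875 = 69632/9 + 669/3875 = 269830021/34875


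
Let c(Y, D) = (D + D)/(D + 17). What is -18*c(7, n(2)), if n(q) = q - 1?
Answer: -2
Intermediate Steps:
n(q) = -1 + q
c(Y, D) = 2*D/(17 + D) (c(Y, D) = (2*D)/(17 + D) = 2*D/(17 + D))
-18*c(7, n(2)) = -36*(-1 + 2)/(17 + (-1 + 2)) = -36/(17 + 1) = -36/18 = -18*⅑ = -2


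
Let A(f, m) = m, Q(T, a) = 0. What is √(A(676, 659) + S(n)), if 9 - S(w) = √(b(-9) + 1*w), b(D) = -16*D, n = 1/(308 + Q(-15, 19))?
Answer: √(15842288 - 154*√3415181)/154 ≈ 25.612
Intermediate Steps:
n = 1/308 (n = 1/(308 + 0) = 1/308 ≈ 0.0032468)
S(w) = 9 - √(144 + w) (S(w) = 9 - √(-16*(-9) + 1*w) = 9 - √(144 + w))
√(A(676, 659) + S(n)) = √(659 + (9 - √(144 + 1/308))) = √(659 + (9 - √(44353/308))) = √(659 + (9 - √3415181/154)) = √(668 - √3415181/154)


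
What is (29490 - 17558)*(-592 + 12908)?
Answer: 146954512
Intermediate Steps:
(29490 - 17558)*(-592 + 12908) = 11932*12316 = 146954512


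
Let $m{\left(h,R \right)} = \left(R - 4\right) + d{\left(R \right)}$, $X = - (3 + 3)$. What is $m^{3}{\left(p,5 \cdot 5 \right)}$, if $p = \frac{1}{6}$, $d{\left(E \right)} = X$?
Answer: $3375$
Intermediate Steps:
$X = -6$ ($X = \left(-1\right) 6 = -6$)
$d{\left(E \right)} = -6$
$p = \frac{1}{6} \approx 0.16667$
$m{\left(h,R \right)} = -10 + R$ ($m{\left(h,R \right)} = \left(R - 4\right) - 6 = \left(-4 + R\right) - 6 = -10 + R$)
$m^{3}{\left(p,5 \cdot 5 \right)} = \left(-10 + 5 \cdot 5\right)^{3} = \left(-10 + 25\right)^{3} = 15^{3} = 3375$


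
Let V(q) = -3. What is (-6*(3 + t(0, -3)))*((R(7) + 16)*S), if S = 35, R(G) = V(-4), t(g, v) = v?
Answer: 0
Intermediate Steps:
R(G) = -3
(-6*(3 + t(0, -3)))*((R(7) + 16)*S) = (-6*(3 - 3))*((-3 + 16)*35) = (-6*0)*(13*35) = 0*455 = 0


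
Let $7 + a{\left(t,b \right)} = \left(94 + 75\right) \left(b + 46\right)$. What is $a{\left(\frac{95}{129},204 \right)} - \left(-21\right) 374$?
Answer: $50097$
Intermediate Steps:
$a{\left(t,b \right)} = 7767 + 169 b$ ($a{\left(t,b \right)} = -7 + \left(94 + 75\right) \left(b + 46\right) = -7 + 169 \left(46 + b\right) = -7 + \left(7774 + 169 b\right) = 7767 + 169 b$)
$a{\left(\frac{95}{129},204 \right)} - \left(-21\right) 374 = \left(7767 + 169 \cdot 204\right) - \left(-21\right) 374 = \left(7767 + 34476\right) - -7854 = 42243 + 7854 = 50097$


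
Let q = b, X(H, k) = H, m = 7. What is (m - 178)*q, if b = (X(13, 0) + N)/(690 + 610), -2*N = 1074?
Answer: 22401/325 ≈ 68.926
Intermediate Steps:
N = -537 (N = -½*1074 = -537)
b = -131/325 (b = (13 - 537)/(690 + 610) = -524/1300 = -524*1/1300 = -131/325 ≈ -0.40308)
q = -131/325 ≈ -0.40308
(m - 178)*q = (7 - 178)*(-131/325) = -171*(-131/325) = 22401/325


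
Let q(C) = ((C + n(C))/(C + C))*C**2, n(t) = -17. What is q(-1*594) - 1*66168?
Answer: 115299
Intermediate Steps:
q(C) = C*(-17 + C)/2 (q(C) = ((C - 17)/(C + C))*C**2 = ((-17 + C)/((2*C)))*C**2 = ((-17 + C)*(1/(2*C)))*C**2 = ((-17 + C)/(2*C))*C**2 = C*(-17 + C)/2)
q(-1*594) - 1*66168 = (-1*594)*(-17 - 1*594)/2 - 1*66168 = (1/2)*(-594)*(-17 - 594) - 66168 = (1/2)*(-594)*(-611) - 66168 = 181467 - 66168 = 115299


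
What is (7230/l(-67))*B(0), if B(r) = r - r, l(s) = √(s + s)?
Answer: 0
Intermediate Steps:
l(s) = √2*√s (l(s) = √(2*s) = √2*√s)
B(r) = 0
(7230/l(-67))*B(0) = (7230/((√2*√(-67))))*0 = (7230/((√2*(I*√67))))*0 = (7230/((I*√134)))*0 = (7230*(-I*√134/134))*0 = -3615*I*√134/67*0 = 0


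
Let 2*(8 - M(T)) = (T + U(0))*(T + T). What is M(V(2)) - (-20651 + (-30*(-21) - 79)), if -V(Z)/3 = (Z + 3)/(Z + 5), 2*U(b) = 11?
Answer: 1971289/98 ≈ 20115.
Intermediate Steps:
U(b) = 11/2 (U(b) = (1/2)*11 = 11/2)
V(Z) = -3*(3 + Z)/(5 + Z) (V(Z) = -3*(Z + 3)/(Z + 5) = -3*(3 + Z)/(5 + Z))
M(T) = 8 - T*(11/2 + T) (M(T) = 8 - (T + 11/2)*(T + T)/2 = 8 - (11/2 + T)*2*T/2 = 8 - T*(11/2 + T))
M(V(2)) - (-20651 + (-30*(-21) - 79)) = (8 - (3*(-3 - 1*2)/(5 + 2))**2 - 33*(-3 - 1*2)/(2*(5 + 2))) - (-20651 + (-30*(-21) - 79)) = (8 - (3*(-3 - 2)/7)**2 - 33*(-3 - 2)/(2*7)) - (-20651 + (630 - 79)) = (8 - (3*(1/7)*(-5))**2 - 33*(-5)/(2*7)) - (-20651 + 551) = (8 - (-15/7)**2 - 11/2*(-15/7)) - 1*(-20100) = (8 - 1*225/49 + 165/14) + 20100 = (8 - 225/49 + 165/14) + 20100 = 1489/98 + 20100 = 1971289/98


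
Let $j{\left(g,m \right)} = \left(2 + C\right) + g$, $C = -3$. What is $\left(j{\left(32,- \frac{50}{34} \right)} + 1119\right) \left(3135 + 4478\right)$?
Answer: $8754950$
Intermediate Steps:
$j{\left(g,m \right)} = -1 + g$ ($j{\left(g,m \right)} = \left(2 - 3\right) + g = -1 + g$)
$\left(j{\left(32,- \frac{50}{34} \right)} + 1119\right) \left(3135 + 4478\right) = \left(\left(-1 + 32\right) + 1119\right) \left(3135 + 4478\right) = \left(31 + 1119\right) 7613 = 1150 \cdot 7613 = 8754950$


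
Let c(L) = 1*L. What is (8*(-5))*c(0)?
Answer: 0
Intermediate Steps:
c(L) = L
(8*(-5))*c(0) = (8*(-5))*0 = -40*0 = 0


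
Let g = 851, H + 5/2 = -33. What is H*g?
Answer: -60421/2 ≈ -30211.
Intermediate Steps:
H = -71/2 (H = -5/2 - 33 = -71/2 ≈ -35.500)
H*g = -71/2*851 = -60421/2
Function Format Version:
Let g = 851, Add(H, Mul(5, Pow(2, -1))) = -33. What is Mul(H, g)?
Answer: Rational(-60421, 2) ≈ -30211.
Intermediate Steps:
H = Rational(-71, 2) (H = Add(Rational(-5, 2), -33) = Rational(-71, 2) ≈ -35.500)
Mul(H, g) = Mul(Rational(-71, 2), 851) = Rational(-60421, 2)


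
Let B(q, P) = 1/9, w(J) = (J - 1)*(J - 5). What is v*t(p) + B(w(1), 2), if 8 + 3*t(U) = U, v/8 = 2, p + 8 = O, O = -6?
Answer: -1055/9 ≈ -117.22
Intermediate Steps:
w(J) = (-1 + J)*(-5 + J)
B(q, P) = 1/9
p = -14 (p = -8 - 6 = -14)
v = 16 (v = 8*2 = 16)
t(U) = -8/3 + U/3
v*t(p) + B(w(1), 2) = 16*(-8/3 + (1/3)*(-14)) + 1/9 = 16*(-8/3 - 14/3) + 1/9 = 16*(-22/3) + 1/9 = -352/3 + 1/9 = -1055/9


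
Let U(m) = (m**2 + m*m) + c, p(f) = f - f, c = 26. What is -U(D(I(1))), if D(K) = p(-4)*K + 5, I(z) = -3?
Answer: -76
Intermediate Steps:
p(f) = 0
D(K) = 5 (D(K) = 0*K + 5 = 0 + 5 = 5)
U(m) = 26 + 2*m**2 (U(m) = (m**2 + m*m) + 26 = (m**2 + m**2) + 26 = 2*m**2 + 26 = 26 + 2*m**2)
-U(D(I(1))) = -(26 + 2*5**2) = -(26 + 2*25) = -(26 + 50) = -1*76 = -76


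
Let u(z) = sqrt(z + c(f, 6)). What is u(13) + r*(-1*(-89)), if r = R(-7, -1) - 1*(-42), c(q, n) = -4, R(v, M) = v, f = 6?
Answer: 3118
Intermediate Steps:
r = 35 (r = -7 - 1*(-42) = -7 + 42 = 35)
u(z) = sqrt(-4 + z) (u(z) = sqrt(z - 4) = sqrt(-4 + z))
u(13) + r*(-1*(-89)) = sqrt(-4 + 13) + 35*(-1*(-89)) = sqrt(9) + 35*89 = 3 + 3115 = 3118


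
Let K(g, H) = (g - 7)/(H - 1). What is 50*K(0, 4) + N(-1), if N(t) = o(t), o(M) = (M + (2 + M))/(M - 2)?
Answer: -350/3 ≈ -116.67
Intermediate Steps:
K(g, H) = (-7 + g)/(-1 + H)
o(M) = (2 + 2*M)/(-2 + M)
N(t) = 2*(1 + t)/(-2 + t)
50*K(0, 4) + N(-1) = 50*((-7 + 0)/(-1 + 4)) + 2*(1 - 1)/(-2 - 1) = 50*(-7/3) + 2*0/(-3) = 50*((⅓)*(-7)) + 2*(-⅓)*0 = 50*(-7/3) + 0 = -350/3 + 0 = -350/3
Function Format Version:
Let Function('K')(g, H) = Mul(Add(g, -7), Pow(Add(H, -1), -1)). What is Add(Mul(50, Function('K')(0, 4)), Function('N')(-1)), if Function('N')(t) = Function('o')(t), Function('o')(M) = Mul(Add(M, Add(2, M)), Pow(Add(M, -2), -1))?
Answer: Rational(-350, 3) ≈ -116.67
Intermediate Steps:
Function('K')(g, H) = Mul(Pow(Add(-1, H), -1), Add(-7, g)) (Function('K')(g, H) = Mul(Add(-7, g), Pow(Add(-1, H), -1)) = Mul(Pow(Add(-1, H), -1), Add(-7, g)))
Function('o')(M) = Mul(Pow(Add(-2, M), -1), Add(2, Mul(2, M))) (Function('o')(M) = Mul(Add(2, Mul(2, M)), Pow(Add(-2, M), -1)) = Mul(Pow(Add(-2, M), -1), Add(2, Mul(2, M))))
Function('N')(t) = Mul(2, Pow(Add(-2, t), -1), Add(1, t))
Add(Mul(50, Function('K')(0, 4)), Function('N')(-1)) = Add(Mul(50, Mul(Pow(Add(-1, 4), -1), Add(-7, 0))), Mul(2, Pow(Add(-2, -1), -1), Add(1, -1))) = Add(Mul(50, Mul(Pow(3, -1), -7)), Mul(2, Pow(-3, -1), 0)) = Add(Mul(50, Mul(Rational(1, 3), -7)), Mul(2, Rational(-1, 3), 0)) = Add(Mul(50, Rational(-7, 3)), 0) = Add(Rational(-350, 3), 0) = Rational(-350, 3)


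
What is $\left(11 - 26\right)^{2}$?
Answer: $225$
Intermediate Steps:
$\left(11 - 26\right)^{2} = \left(-15\right)^{2} = 225$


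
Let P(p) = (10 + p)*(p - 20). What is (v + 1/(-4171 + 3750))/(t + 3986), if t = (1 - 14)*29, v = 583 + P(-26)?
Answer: 555298/1519389 ≈ 0.36547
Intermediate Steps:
P(p) = (-20 + p)*(10 + p) (P(p) = (10 + p)*(-20 + p) = (-20 + p)*(10 + p))
v = 1319 (v = 583 + (-200 + (-26)² - 10*(-26)) = 583 + (-200 + 676 + 260) = 583 + 736 = 1319)
t = -377 (t = -13*29 = -377)
(v + 1/(-4171 + 3750))/(t + 3986) = (1319 + 1/(-4171 + 3750))/(-377 + 3986) = (1319 + 1/(-421))/3609 = (1319 - 1/421)*(1/3609) = (555298/421)*(1/3609) = 555298/1519389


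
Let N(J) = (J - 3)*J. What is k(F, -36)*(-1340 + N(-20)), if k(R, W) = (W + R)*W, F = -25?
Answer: -1932480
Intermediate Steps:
k(R, W) = W*(R + W) (k(R, W) = (R + W)*W = W*(R + W))
N(J) = J*(-3 + J) (N(J) = (-3 + J)*J = J*(-3 + J))
k(F, -36)*(-1340 + N(-20)) = (-36*(-25 - 36))*(-1340 - 20*(-3 - 20)) = (-36*(-61))*(-1340 - 20*(-23)) = 2196*(-1340 + 460) = 2196*(-880) = -1932480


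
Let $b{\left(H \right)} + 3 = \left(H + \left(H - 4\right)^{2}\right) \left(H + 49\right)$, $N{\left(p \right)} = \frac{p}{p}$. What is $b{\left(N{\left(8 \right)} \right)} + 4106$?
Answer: $4603$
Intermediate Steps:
$N{\left(p \right)} = 1$
$b{\left(H \right)} = -3 + \left(49 + H\right) \left(H + \left(-4 + H\right)^{2}\right)$ ($b{\left(H \right)} = -3 + \left(H + \left(H - 4\right)^{2}\right) \left(H + 49\right) = -3 + \left(H + \left(-4 + H\right)^{2}\right) \left(49 + H\right) = -3 + \left(49 + H\right) \left(H + \left(-4 + H\right)^{2}\right)$)
$b{\left(N{\left(8 \right)} \right)} + 4106 = \left(781 + 1^{3} - 327 + 42 \cdot 1^{2}\right) + 4106 = \left(781 + 1 - 327 + 42 \cdot 1\right) + 4106 = \left(781 + 1 - 327 + 42\right) + 4106 = 497 + 4106 = 4603$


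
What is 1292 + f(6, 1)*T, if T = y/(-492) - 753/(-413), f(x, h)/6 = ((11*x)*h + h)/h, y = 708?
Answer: 24492848/16933 ≈ 1446.5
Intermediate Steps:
f(x, h) = 6*(h + 11*h*x)/h (f(x, h) = 6*(((11*x)*h + h)/h) = 6*((11*h*x + h)/h) = 6*((h + 11*h*x)/h) = 6*(h + 11*h*x)/h)
T = 6506/16933 (T = 708/(-492) - 753/(-413) = 708*(-1/492) - 753*(-1/413) = -59/41 + 753/413 = 6506/16933 ≈ 0.38422)
1292 + f(6, 1)*T = 1292 + (6 + 66*6)*(6506/16933) = 1292 + (6 + 396)*(6506/16933) = 1292 + 402*(6506/16933) = 1292 + 2615412/16933 = 24492848/16933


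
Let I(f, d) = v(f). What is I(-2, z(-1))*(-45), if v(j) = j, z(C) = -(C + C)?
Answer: 90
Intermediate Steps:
z(C) = -2*C
I(f, d) = f
I(-2, z(-1))*(-45) = -2*(-45) = 90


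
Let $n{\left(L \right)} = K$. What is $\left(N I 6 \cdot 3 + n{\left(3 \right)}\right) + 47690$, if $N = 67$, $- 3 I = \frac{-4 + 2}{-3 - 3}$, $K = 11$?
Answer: $47567$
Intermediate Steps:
$I = - \frac{1}{9}$ ($I = - \frac{\left(-4 + 2\right) \frac{1}{-3 - 3}}{3} = - \frac{\left(-2\right) \frac{1}{-6}}{3} = - \frac{\left(-2\right) \left(- \frac{1}{6}\right)}{3} = \left(- \frac{1}{3}\right) \frac{1}{3} = - \frac{1}{9} \approx -0.11111$)
$n{\left(L \right)} = 11$
$\left(N I 6 \cdot 3 + n{\left(3 \right)}\right) + 47690 = \left(67 \left(- \frac{1}{9}\right) 6 \cdot 3 + 11\right) + 47690 = \left(67 \left(\left(- \frac{2}{3}\right) 3\right) + 11\right) + 47690 = \left(67 \left(-2\right) + 11\right) + 47690 = \left(-134 + 11\right) + 47690 = -123 + 47690 = 47567$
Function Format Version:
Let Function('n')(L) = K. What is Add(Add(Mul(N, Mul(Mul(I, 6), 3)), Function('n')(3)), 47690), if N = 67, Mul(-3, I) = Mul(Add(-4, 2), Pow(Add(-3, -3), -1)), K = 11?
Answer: 47567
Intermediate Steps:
I = Rational(-1, 9) (I = Mul(Rational(-1, 3), Mul(Add(-4, 2), Pow(Add(-3, -3), -1))) = Mul(Rational(-1, 3), Mul(-2, Pow(-6, -1))) = Mul(Rational(-1, 3), Mul(-2, Rational(-1, 6))) = Mul(Rational(-1, 3), Rational(1, 3)) = Rational(-1, 9) ≈ -0.11111)
Function('n')(L) = 11
Add(Add(Mul(N, Mul(Mul(I, 6), 3)), Function('n')(3)), 47690) = Add(Add(Mul(67, Mul(Mul(Rational(-1, 9), 6), 3)), 11), 47690) = Add(Add(Mul(67, Mul(Rational(-2, 3), 3)), 11), 47690) = Add(Add(Mul(67, -2), 11), 47690) = Add(Add(-134, 11), 47690) = Add(-123, 47690) = 47567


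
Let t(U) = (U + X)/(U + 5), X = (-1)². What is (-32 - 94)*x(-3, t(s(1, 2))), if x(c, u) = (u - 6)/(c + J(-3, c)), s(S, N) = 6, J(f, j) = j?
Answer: -1239/11 ≈ -112.64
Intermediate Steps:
X = 1
t(U) = (1 + U)/(5 + U) (t(U) = (U + 1)/(U + 5) = (1 + U)/(5 + U))
x(c, u) = (-6 + u)/(2*c) (x(c, u) = (u - 6)/(c + c) = (-6 + u)/((2*c)) = (-6 + u)*(1/(2*c)) = (-6 + u)/(2*c))
(-32 - 94)*x(-3, t(s(1, 2))) = (-32 - 94)*((½)*(-6 + (1 + 6)/(5 + 6))/(-3)) = -63*(-1)*(-6 + 7/11)/3 = -63*(-1)*(-59)/(3*11) = -126*59/66 = -1239/11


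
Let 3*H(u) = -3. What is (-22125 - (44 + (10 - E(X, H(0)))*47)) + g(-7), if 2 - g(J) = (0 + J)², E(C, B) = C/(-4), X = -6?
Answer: -45231/2 ≈ -22616.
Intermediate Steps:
H(u) = -1 (H(u) = (⅓)*(-3) = -1)
E(C, B) = -C/4 (E(C, B) = C*(-¼) = -C/4)
g(J) = 2 - J² (g(J) = 2 - (0 + J)² = 2 - J²)
(-22125 - (44 + (10 - E(X, H(0)))*47)) + g(-7) = (-22125 - (44 + (10 - (-1)*(-6)/4)*47)) + (2 - 1*(-7)²) = (-22125 - (44 + (10 - 1*3/2)*47)) + (2 - 1*49) = (-22125 - (44 + (10 - 3/2)*47)) + (2 - 49) = (-22125 - (44 + (17/2)*47)) - 47 = (-22125 - (44 + 799/2)) - 47 = (-22125 - 1*887/2) - 47 = (-22125 - 887/2) - 47 = -45137/2 - 47 = -45231/2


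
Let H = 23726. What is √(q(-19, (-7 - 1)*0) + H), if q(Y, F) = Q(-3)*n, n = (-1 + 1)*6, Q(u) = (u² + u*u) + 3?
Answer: √23726 ≈ 154.03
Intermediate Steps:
Q(u) = 3 + 2*u² (Q(u) = (u² + u²) + 3 = 2*u² + 3 = 3 + 2*u²)
n = 0 (n = 0*6 = 0)
q(Y, F) = 0 (q(Y, F) = (3 + 2*(-3)²)*0 = (3 + 2*9)*0 = (3 + 18)*0 = 21*0 = 0)
√(q(-19, (-7 - 1)*0) + H) = √(0 + 23726) = √23726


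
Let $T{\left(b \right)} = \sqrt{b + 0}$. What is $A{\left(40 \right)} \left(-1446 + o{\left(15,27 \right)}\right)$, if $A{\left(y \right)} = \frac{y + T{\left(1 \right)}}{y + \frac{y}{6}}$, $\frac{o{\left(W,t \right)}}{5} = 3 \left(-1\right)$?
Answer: $- \frac{179703}{140} \approx -1283.6$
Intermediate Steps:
$o{\left(W,t \right)} = -15$ ($o{\left(W,t \right)} = 5 \cdot 3 \left(-1\right) = 5 \left(-3\right) = -15$)
$T{\left(b \right)} = \sqrt{b}$
$A{\left(y \right)} = \frac{6 \left(1 + y\right)}{7 y}$ ($A{\left(y \right)} = \frac{y + \sqrt{1}}{y + \frac{y}{6}} = \frac{y + 1}{y + y \frac{1}{6}} = \frac{1 + y}{y + \frac{y}{6}} = \frac{1 + y}{\frac{7}{6} y} = \left(1 + y\right) \frac{6}{7 y} = \frac{6 \left(1 + y\right)}{7 y}$)
$A{\left(40 \right)} \left(-1446 + o{\left(15,27 \right)}\right) = \frac{6 \left(1 + 40\right)}{7 \cdot 40} \left(-1446 - 15\right) = \frac{6}{7} \cdot \frac{1}{40} \cdot 41 \left(-1461\right) = \frac{123}{140} \left(-1461\right) = - \frac{179703}{140}$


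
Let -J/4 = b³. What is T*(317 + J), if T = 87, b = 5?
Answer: -15921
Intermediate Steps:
J = -500 (J = -4*5³ = -4*125 = -500)
T*(317 + J) = 87*(317 - 500) = 87*(-183) = -15921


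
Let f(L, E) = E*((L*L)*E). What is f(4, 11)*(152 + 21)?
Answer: 334928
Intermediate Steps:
f(L, E) = E²*L² (f(L, E) = E*(L²*E) = E*(E*L²) = E²*L²)
f(4, 11)*(152 + 21) = (11²*4²)*(152 + 21) = (121*16)*173 = 1936*173 = 334928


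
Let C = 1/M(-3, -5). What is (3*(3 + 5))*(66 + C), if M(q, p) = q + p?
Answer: 1581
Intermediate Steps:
M(q, p) = p + q
C = -1/8 (C = 1/(-5 - 3) = 1/(-8) = -1/8 ≈ -0.12500)
(3*(3 + 5))*(66 + C) = (3*(3 + 5))*(66 - 1/8) = (3*8)*(527/8) = 24*(527/8) = 1581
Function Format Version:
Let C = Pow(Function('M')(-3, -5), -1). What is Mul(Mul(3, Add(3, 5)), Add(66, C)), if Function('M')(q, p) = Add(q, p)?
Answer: 1581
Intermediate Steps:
Function('M')(q, p) = Add(p, q)
C = Rational(-1, 8) (C = Pow(Add(-5, -3), -1) = Pow(-8, -1) = Rational(-1, 8) ≈ -0.12500)
Mul(Mul(3, Add(3, 5)), Add(66, C)) = Mul(Mul(3, Add(3, 5)), Add(66, Rational(-1, 8))) = Mul(Mul(3, 8), Rational(527, 8)) = Mul(24, Rational(527, 8)) = 1581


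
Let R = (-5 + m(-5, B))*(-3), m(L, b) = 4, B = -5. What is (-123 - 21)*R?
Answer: -432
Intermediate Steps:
R = 3 (R = (-5 + 4)*(-3) = -1*(-3) = 3)
(-123 - 21)*R = (-123 - 21)*3 = -144*3 = -432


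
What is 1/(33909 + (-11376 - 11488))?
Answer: 1/11045 ≈ 9.0539e-5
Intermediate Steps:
1/(33909 + (-11376 - 11488)) = 1/(33909 - 22864) = 1/11045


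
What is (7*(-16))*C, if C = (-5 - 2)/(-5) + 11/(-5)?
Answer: 448/5 ≈ 89.600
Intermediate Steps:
C = -⅘ (C = -7*(-⅕) + 11*(-⅕) = 7/5 - 11/5 = -⅘ ≈ -0.80000)
(7*(-16))*C = (7*(-16))*(-⅘) = -112*(-⅘) = 448/5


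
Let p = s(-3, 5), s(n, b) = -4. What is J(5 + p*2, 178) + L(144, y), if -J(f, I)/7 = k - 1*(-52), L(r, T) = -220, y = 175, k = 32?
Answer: -808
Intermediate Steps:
p = -4
J(f, I) = -588 (J(f, I) = -7*(32 - 1*(-52)) = -7*(32 + 52) = -7*84 = -588)
J(5 + p*2, 178) + L(144, y) = -588 - 220 = -808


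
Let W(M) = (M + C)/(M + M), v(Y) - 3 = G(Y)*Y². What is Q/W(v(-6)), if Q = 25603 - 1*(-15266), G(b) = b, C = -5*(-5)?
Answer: 8705097/94 ≈ 92607.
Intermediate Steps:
C = 25
v(Y) = 3 + Y³ (v(Y) = 3 + Y*Y² = 3 + Y³)
Q = 40869 (Q = 25603 + 15266 = 40869)
W(M) = (25 + M)/(2*M) (W(M) = (M + 25)/(M + M) = (25 + M)/((2*M)) = (25 + M)*(1/(2*M)) = (25 + M)/(2*M))
Q/W(v(-6)) = 40869/(((25 + (3 + (-6)³))/(2*(3 + (-6)³)))) = 40869/(((25 + (3 - 216))/(2*(3 - 216)))) = 40869/(((½)*(25 - 213)/(-213))) = 40869/(((½)*(-1/213)*(-188))) = 40869/(94/213) = 40869*(213/94) = 8705097/94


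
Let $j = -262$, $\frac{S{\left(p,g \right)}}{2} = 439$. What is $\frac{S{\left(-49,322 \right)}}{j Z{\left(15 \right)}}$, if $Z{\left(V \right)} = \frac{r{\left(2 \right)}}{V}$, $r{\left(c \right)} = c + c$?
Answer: $- \frac{6585}{524} \approx -12.567$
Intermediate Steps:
$S{\left(p,g \right)} = 878$ ($S{\left(p,g \right)} = 2 \cdot 439 = 878$)
$r{\left(c \right)} = 2 c$
$Z{\left(V \right)} = \frac{4}{V}$ ($Z{\left(V \right)} = \frac{2 \cdot 2}{V} = \frac{4}{V}$)
$\frac{S{\left(-49,322 \right)}}{j Z{\left(15 \right)}} = \frac{878}{\left(-262\right) \frac{4}{15}} = \frac{878}{- \frac{1048}{15}} = 878 \left(- \frac{15}{1048}\right) = - \frac{6585}{524}$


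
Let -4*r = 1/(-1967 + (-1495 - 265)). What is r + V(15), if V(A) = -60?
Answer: -894479/14908 ≈ -60.000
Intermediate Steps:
r = 1/14908 (r = -1/(4*(-1967 + (-1495 - 265))) = -1/(4*(-1967 - 1760)) = -¼/(-3727) = -¼*(-1/3727) = 1/14908 ≈ 6.7078e-5)
r + V(15) = 1/14908 - 60 = -894479/14908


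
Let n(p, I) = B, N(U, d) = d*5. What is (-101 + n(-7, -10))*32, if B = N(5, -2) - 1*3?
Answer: -3648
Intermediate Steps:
N(U, d) = 5*d
B = -13 (B = 5*(-2) - 1*3 = -10 - 3 = -13)
n(p, I) = -13
(-101 + n(-7, -10))*32 = (-101 - 13)*32 = -114*32 = -3648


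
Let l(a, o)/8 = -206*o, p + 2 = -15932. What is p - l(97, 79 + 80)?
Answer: 246098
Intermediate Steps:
p = -15934 (p = -2 - 15932 = -15934)
l(a, o) = -1648*o (l(a, o) = 8*(-206*o) = -1648*o)
p - l(97, 79 + 80) = -15934 - (-1648)*(79 + 80) = -15934 - (-1648)*159 = -15934 - 1*(-262032) = -15934 + 262032 = 246098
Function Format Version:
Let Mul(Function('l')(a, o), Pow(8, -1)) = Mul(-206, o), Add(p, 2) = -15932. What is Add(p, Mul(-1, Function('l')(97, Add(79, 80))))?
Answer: 246098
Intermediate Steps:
p = -15934 (p = Add(-2, -15932) = -15934)
Function('l')(a, o) = Mul(-1648, o) (Function('l')(a, o) = Mul(8, Mul(-206, o)) = Mul(-1648, o))
Add(p, Mul(-1, Function('l')(97, Add(79, 80)))) = Add(-15934, Mul(-1, Mul(-1648, Add(79, 80)))) = Add(-15934, Mul(-1, Mul(-1648, 159))) = Add(-15934, Mul(-1, -262032)) = Add(-15934, 262032) = 246098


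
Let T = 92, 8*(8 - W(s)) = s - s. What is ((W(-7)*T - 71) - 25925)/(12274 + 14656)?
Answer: -2526/2693 ≈ -0.93799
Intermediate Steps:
W(s) = 8 (W(s) = 8 - (s - s)/8 = 8 - 1/8*0 = 8 + 0 = 8)
((W(-7)*T - 71) - 25925)/(12274 + 14656) = ((8*92 - 71) - 25925)/(12274 + 14656) = ((736 - 71) - 25925)/26930 = (665 - 25925)*(1/26930) = -25260*1/26930 = -2526/2693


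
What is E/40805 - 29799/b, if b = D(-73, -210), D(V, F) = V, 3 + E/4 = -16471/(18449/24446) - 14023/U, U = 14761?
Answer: 65879621748937663/162238846198817 ≈ 406.07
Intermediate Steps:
E = -23778373246480/272325689 (E = -12 + 4*(-16471/(18449/24446) - 14023/14761) = -12 + 4*(-16471/(18449*(1/24446)) - 14023*1/14761) = -12 + 4*(-16471/18449/24446 - 14023/14761) = -12 + 4*(-16471*24446/18449 - 14023/14761) = -12 + 4*(-402650066/18449 - 14023/14761) = -12 + 4*(-5943776334553/272325689) = -12 - 23775105338212/272325689 = -23778373246480/272325689 ≈ -87316.)
b = -73
E/40805 - 29799/b = -23778373246480/272325689/40805 - 29799/(-73) = -23778373246480/272325689*1/40805 - 29799*(-1/73) = -4755674649296/2222449947929 + 29799/73 = 65879621748937663/162238846198817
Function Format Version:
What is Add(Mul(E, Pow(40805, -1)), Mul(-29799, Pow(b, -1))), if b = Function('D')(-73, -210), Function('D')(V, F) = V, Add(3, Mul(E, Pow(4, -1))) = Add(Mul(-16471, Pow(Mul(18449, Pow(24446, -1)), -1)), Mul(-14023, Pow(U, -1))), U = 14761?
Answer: Rational(65879621748937663, 162238846198817) ≈ 406.07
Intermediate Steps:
E = Rational(-23778373246480, 272325689) (E = Add(-12, Mul(4, Add(Mul(-16471, Pow(Mul(18449, Pow(24446, -1)), -1)), Mul(-14023, Pow(14761, -1))))) = Add(-12, Mul(4, Add(Mul(-16471, Pow(Mul(18449, Rational(1, 24446)), -1)), Mul(-14023, Rational(1, 14761))))) = Add(-12, Mul(4, Add(Mul(-16471, Pow(Rational(18449, 24446), -1)), Rational(-14023, 14761)))) = Add(-12, Mul(4, Add(Mul(-16471, Rational(24446, 18449)), Rational(-14023, 14761)))) = Add(-12, Mul(4, Add(Rational(-402650066, 18449), Rational(-14023, 14761)))) = Add(-12, Mul(4, Rational(-5943776334553, 272325689))) = Add(-12, Rational(-23775105338212, 272325689)) = Rational(-23778373246480, 272325689) ≈ -87316.)
b = -73
Add(Mul(E, Pow(40805, -1)), Mul(-29799, Pow(b, -1))) = Add(Mul(Rational(-23778373246480, 272325689), Pow(40805, -1)), Mul(-29799, Pow(-73, -1))) = Add(Mul(Rational(-23778373246480, 272325689), Rational(1, 40805)), Mul(-29799, Rational(-1, 73))) = Add(Rational(-4755674649296, 2222449947929), Rational(29799, 73)) = Rational(65879621748937663, 162238846198817)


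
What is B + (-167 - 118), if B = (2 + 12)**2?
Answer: -89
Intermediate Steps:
B = 196 (B = 14**2 = 196)
B + (-167 - 118) = 196 + (-167 - 118) = 196 - 285 = -89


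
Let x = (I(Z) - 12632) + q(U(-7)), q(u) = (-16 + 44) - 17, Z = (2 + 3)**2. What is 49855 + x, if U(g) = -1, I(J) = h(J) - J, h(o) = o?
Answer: 37234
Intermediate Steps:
Z = 25 (Z = 5**2 = 25)
I(J) = 0 (I(J) = J - J = 0)
q(u) = 11 (q(u) = 28 - 17 = 11)
x = -12621 (x = (0 - 12632) + 11 = -12632 + 11 = -12621)
49855 + x = 49855 - 12621 = 37234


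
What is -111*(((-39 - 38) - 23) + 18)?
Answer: 9102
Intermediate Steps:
-111*(((-39 - 38) - 23) + 18) = -111*((-77 - 23) + 18) = -111*(-100 + 18) = -111*(-82) = 9102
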